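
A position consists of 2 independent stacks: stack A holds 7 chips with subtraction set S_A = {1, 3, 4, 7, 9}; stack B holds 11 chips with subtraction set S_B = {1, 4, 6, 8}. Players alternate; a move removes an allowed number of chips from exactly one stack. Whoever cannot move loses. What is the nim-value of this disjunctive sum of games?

1

Stack A, S = {1, 3, 4, 7, 9}:
n : 0 1 2 3 4 5 6 7
G : 0 1 0 1 2 3 2 3
G_A(7) = 3.
Stack B, S = {1, 4, 6, 8}:
n :  0  1  2  3  4  5  6  7  8  9 10 11
G :  0  1  0  1  2  0  1  0  1  2  3  2
G_B(11) = 2.
Combined Grundy value = 3 ⊕ 2 = 1.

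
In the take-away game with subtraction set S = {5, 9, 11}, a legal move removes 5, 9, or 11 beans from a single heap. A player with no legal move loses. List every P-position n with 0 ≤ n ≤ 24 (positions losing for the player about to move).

0, 1, 2, 3, 4, 16, 17, 18, 19, 20

n :  0  1  2  3  4  5  6  7  8  9 10 11 12 13 14 15 16 17 18 19 20 21 22 23 24
G :  0  0  0  0  0  1  1  1  1  1  2  2  2  2  2  3  0  0  0  0  0  1  1  1  1
P-positions are exactly the n with G(n) = 0.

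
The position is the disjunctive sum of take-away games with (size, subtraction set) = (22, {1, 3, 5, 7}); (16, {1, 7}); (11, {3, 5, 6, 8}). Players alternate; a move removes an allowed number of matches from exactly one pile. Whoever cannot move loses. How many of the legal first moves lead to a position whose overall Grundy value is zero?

0

Pile A, S = {1, 3, 5, 7}:
G(0) = 0
G(1) = mex{0} = 1
G(2) = mex{1} = 0
G(3) = mex{0,0} = 1
G(4) = mex{1,1} = 0
G(5) = mex{0,0,0} = 1
G(6) = mex{1,1,1} = 0
G(7) = mex{0,0,0,0} = 1
G(8) = mex{1,1,1,1} = 0
G(9) = mex{0,0,0,0} = 1
G(10) = mex{1,1,1,1} = 0
G(11) = mex{0,0,0,0} = 1
G(12) = mex{1,1,1,1} = 0
G(13) = mex{0,0,0,0} = 1
G(14) = mex{1,1,1,1} = 0
G(15) = mex{0,0,0,0} = 1
G(16) = mex{1,1,1,1} = 0
G(17) = mex{0,0,0,0} = 1
G(18) = mex{1,1,1,1} = 0
G(19) = mex{0,0,0,0} = 1
G(20) = mex{1,1,1,1} = 0
G(21) = mex{0,0,0,0} = 1
G(22) = mex{1,1,1,1} = 0
G_A(22) = 0.
Pile B, S = {1, 7}:
n :  0  1  2  3  4  5  6  7  8  9 10 11 12 13 14 15 16
G :  0  1  0  1  0  1  0  1  0  1  0  1  0  1  0  1  0
G_B(16) = 0.
Pile C, S = {3, 5, 6, 8}:
n :  0  1  2  3  4  5  6  7  8  9 10 11
G :  0  0  0  1  1  1  2  2  2  3  3  0
G_C(11) = 0.
Combined Grundy value = 0 ⊕ 0 ⊕ 0 = 0.
A winning move leaves total XOR = 0, i.e. changes one component's Grundy value g to g ⊕ X where X is the current total.
Pile A: target g' = 0⊕0 = 0, but every legal move changes the Grundy value (mex property), so 0 moves.
Pile B: target g' = 0⊕0 = 0, but every legal move changes the Grundy value (mex property), so 0 moves.
Pile C: target g' = 0⊕0 = 0, but every legal move changes the Grundy value (mex property), so 0 moves.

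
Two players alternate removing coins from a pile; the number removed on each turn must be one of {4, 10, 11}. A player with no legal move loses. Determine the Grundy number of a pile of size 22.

0

n :  0  1  2  3  4  5  6  7  8  9 10 11 12 13 14 15 16 17 18 19 20 21 22
G :  0  0  0  0  1  1  1  1  0  0  2  2  1  1  3  0  0  0  2  1  1  1  0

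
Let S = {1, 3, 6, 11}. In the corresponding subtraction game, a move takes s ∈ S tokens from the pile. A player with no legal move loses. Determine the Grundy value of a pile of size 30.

G(0) = 0
G(1) = mex{0} = 1
G(2) = mex{1} = 0
G(3) = mex{0,0} = 1
G(4) = mex{1,1} = 0
G(5) = mex{0,0} = 1
G(6) = mex{1,1,0} = 2
G(7) = mex{2,0,1} = 3
G(8) = mex{3,1,0} = 2
G(9) = mex{2,2,1} = 0
G(10) = mex{0,3,0} = 1
G(11) = mex{1,2,1,0} = 3
G(12) = mex{3,0,2,1} = 4
G(13) = mex{4,1,3,0} = 2
G(14) = mex{2,3,2,1} = 0
G(15) = mex{0,4,0,0} = 1
G(16) = mex{1,2,1,1} = 0
G(17) = mex{0,0,3,2} = 1
G(18) = mex{1,1,4,3} = 0
G(19) = mex{0,0,2,2} = 1
G(20) = mex{1,1,0,0} = 2
G(21) = mex{2,0,1,1} = 3
G(22) = mex{3,1,0,3} = 2
G(23) = mex{2,2,1,4} = 0
G(24) = mex{0,3,0,2} = 1
G(25) = mex{1,2,1,0} = 3
G(26) = mex{3,0,2,1} = 4
G(27) = mex{4,1,3,0} = 2
G(28) = mex{2,3,2,1} = 0
G(29) = mex{0,4,0,0} = 1
G(30) = mex{1,2,1,1} = 0

0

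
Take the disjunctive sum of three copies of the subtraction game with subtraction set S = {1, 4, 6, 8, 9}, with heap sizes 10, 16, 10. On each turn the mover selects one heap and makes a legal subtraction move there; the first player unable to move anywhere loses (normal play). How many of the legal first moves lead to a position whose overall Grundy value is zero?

6

All heaps use S = {1, 4, 6, 8, 9}:
G(0) = 0
G(1) = mex{0} = 1
G(2) = mex{1} = 0
G(3) = mex{0} = 1
G(4) = mex{1,0} = 2
G(5) = mex{2,1} = 0
G(6) = mex{0,0,0} = 1
G(7) = mex{1,1,1} = 0
G(8) = mex{0,2,0,0} = 1
G(9) = mex{1,0,1,1,0} = 2
G(10) = mex{2,1,2,0,1} = 3
G(11) = mex{3,0,0,1,0} = 2
G(12) = mex{2,1,1,2,1} = 0
G(13) = mex{0,2,0,0,2} = 1
G(14) = mex{1,3,1,1,0} = 2
G(15) = mex{2,2,2,0,1} = 3
G(16) = mex{3,0,3,1,0} = 2
Heap A: G(10) = 3.
Heap B: G(16) = 2.
Heap C: G(10) = 3.
Combined Grundy value = 3 ⊕ 2 ⊕ 3 = 2.
A winning move leaves total XOR = 0, i.e. changes one component's Grundy value g to g ⊕ X where X is the current total.
Heap A: need g' = 3⊕2 = 1. Options: 10−1→G=2, 10−4→G=1, 10−6→G=2, 10−8→G=0, 10−9→G=1. Hits: 2.
Heap B: need g' = 2⊕2 = 0. Options: 16−1→G=3, 16−4→G=0, 16−6→G=3, 16−8→G=1, 16−9→G=0. Hits: 2.
Heap C: need g' = 3⊕2 = 1. Options: 10−1→G=2, 10−4→G=1, 10−6→G=2, 10−8→G=0, 10−9→G=1. Hits: 2.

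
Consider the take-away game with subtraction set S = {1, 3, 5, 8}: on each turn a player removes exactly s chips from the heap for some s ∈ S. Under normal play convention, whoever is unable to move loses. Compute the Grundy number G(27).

1

n :  0  1  2  3  4  5  6  7  8  9 10 11 12 13 14 15 16 17 18 19 20 21 22 23 24 25 26 27
G :  0  1  0  1  0  1  0  1  2  3  2  3  2  0  1  0  1  0  1  0  1  2  3  2  3  2  0  1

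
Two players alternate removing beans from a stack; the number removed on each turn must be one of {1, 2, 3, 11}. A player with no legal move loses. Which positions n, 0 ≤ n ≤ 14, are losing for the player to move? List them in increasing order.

n :  0  1  2  3  4  5  6  7  8  9 10 11 12 13 14
G :  0  1  2  3  0  1  2  3  0  1  2  3  0  1  2
P-positions are exactly the n with G(n) = 0.

0, 4, 8, 12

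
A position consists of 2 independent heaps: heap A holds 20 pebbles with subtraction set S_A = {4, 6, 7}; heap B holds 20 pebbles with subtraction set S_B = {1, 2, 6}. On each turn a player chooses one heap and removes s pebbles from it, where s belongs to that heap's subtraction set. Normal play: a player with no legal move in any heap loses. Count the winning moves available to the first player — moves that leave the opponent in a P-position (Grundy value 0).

1

Heap A, S = {4, 6, 7}:
G(0) = 0
G(1) = mex{} = 0
G(2) = mex{} = 0
G(3) = mex{} = 0
G(4) = mex{0} = 1
G(5) = mex{0} = 1
G(6) = mex{0,0} = 1
G(7) = mex{0,0,0} = 1
G(8) = mex{1,0,0} = 2
G(9) = mex{1,0,0} = 2
G(10) = mex{1,1,0} = 2
G(11) = mex{1,1,1} = 0
G(12) = mex{2,1,1} = 0
G(13) = mex{2,1,1} = 0
G(14) = mex{2,2,1} = 0
G(15) = mex{0,2,2} = 1
G(16) = mex{0,2,2} = 1
G(17) = mex{0,0,2} = 1
G(18) = mex{0,0,0} = 1
G(19) = mex{1,0,0} = 2
G(20) = mex{1,0,0} = 2
G_A(20) = 2.
Heap B, S = {1, 2, 6}:
n :  0  1  2  3  4  5  6  7  8  9 10 11 12 13 14 15 16 17 18 19 20
G :  0  1  2  0  1  2  3  0  1  2  0  1  2  3  0  1  2  0  1  2  3
G_B(20) = 3.
Combined Grundy value = 2 ⊕ 3 = 1.
A winning move leaves total XOR = 0, i.e. changes one component's Grundy value g to g ⊕ X where X is the current total.
Heap A: need g' = 2⊕1 = 3. Options: 20−4→G=1, 20−6→G=0, 20−7→G=0. Hits: 0.
Heap B: need g' = 3⊕1 = 2. Options: 20−1→G=2, 20−2→G=1, 20−6→G=0. Hits: 1.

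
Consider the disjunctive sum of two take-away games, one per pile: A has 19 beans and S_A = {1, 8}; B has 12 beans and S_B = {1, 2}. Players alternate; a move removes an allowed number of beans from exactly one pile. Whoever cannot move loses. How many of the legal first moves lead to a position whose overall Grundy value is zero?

Pile A, S = {1, 8}:
G(0) = 0
G(1) = mex{0} = 1
G(2) = mex{1} = 0
G(3) = mex{0} = 1
G(4) = mex{1} = 0
G(5) = mex{0} = 1
G(6) = mex{1} = 0
G(7) = mex{0} = 1
G(8) = mex{1,0} = 2
G(9) = mex{2,1} = 0
G(10) = mex{0,0} = 1
G(11) = mex{1,1} = 0
G(12) = mex{0,0} = 1
G(13) = mex{1,1} = 0
G(14) = mex{0,0} = 1
G(15) = mex{1,1} = 0
G(16) = mex{0,2} = 1
G(17) = mex{1,0} = 2
G(18) = mex{2,1} = 0
G(19) = mex{0,0} = 1
G_A(19) = 1.
Pile B, S = {1, 2}:
G(0) = 0
G(1) = mex{0} = 1
G(2) = mex{1,0} = 2
G(3) = mex{2,1} = 0
G(4) = mex{0,2} = 1
G(5) = mex{1,0} = 2
G(6) = mex{2,1} = 0
G(7) = mex{0,2} = 1
G(8) = mex{1,0} = 2
G(9) = mex{2,1} = 0
G(10) = mex{0,2} = 1
G(11) = mex{1,0} = 2
G(12) = mex{2,1} = 0
G_B(12) = 0.
Combined Grundy value = 1 ⊕ 0 = 1.
A winning move leaves total XOR = 0, i.e. changes one component's Grundy value g to g ⊕ X where X is the current total.
Pile A: need g' = 1⊕1 = 0. Options: 19−1→G=0, 19−8→G=0. Hits: 2.
Pile B: need g' = 0⊕1 = 1. Options: 12−1→G=2, 12−2→G=1. Hits: 1.

3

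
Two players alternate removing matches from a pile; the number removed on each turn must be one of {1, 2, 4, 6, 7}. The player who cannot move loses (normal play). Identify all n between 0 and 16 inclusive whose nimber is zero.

0, 3, 8, 11, 16

n :  0  1  2  3  4  5  6  7  8  9 10 11 12 13 14 15 16
G :  0  1  2  0  1  2  3  4  0  1  2  0  1  2  3  4  0
P-positions are exactly the n with G(n) = 0.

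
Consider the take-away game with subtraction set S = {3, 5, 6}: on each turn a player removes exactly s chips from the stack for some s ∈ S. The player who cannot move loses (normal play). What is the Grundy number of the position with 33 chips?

G(0) = 0
G(1) = mex{} = 0
G(2) = mex{} = 0
G(3) = mex{0} = 1
G(4) = mex{0} = 1
G(5) = mex{0,0} = 1
G(6) = mex{1,0,0} = 2
G(7) = mex{1,0,0} = 2
G(8) = mex{1,1,0} = 2
G(9) = mex{2,1,1} = 0
G(10) = mex{2,1,1} = 0
G(11) = mex{2,2,1} = 0
G(12) = mex{0,2,2} = 1
G(13) = mex{0,2,2} = 1
G(14) = mex{0,0,2} = 1
G(15) = mex{1,0,0} = 2
G(16) = mex{1,0,0} = 2
G(17) = mex{1,1,0} = 2
G(18) = mex{2,1,1} = 0
G(19) = mex{2,1,1} = 0
G(20) = mex{2,2,1} = 0
G(21) = mex{0,2,2} = 1
G(22) = mex{0,2,2} = 1
G(23) = mex{0,0,2} = 1
G(24) = mex{1,0,0} = 2
G(25) = mex{1,0,0} = 2
G(26) = mex{1,1,0} = 2
G(27) = mex{2,1,1} = 0
G(28) = mex{2,1,1} = 0
G(29) = mex{2,2,1} = 0
G(30) = mex{0,2,2} = 1
G(31) = mex{0,2,2} = 1
G(32) = mex{0,0,2} = 1
G(33) = mex{1,0,0} = 2

2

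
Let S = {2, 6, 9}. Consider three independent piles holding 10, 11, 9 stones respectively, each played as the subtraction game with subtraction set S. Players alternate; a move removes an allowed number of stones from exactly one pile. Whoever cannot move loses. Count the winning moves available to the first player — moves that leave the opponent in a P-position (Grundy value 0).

0

All piles use S = {2, 6, 9}:
n :  0  1  2  3  4  5  6  7  8  9 10 11
G :  0  0  1  1  0  0  1  1  0  2  1  3
Pile A: G(10) = 1.
Pile B: G(11) = 3.
Pile C: G(9) = 2.
Combined Grundy value = 1 ⊕ 3 ⊕ 2 = 0.
A winning move leaves total XOR = 0, i.e. changes one component's Grundy value g to g ⊕ X where X is the current total.
Pile A: target g' = 1⊕0 = 1, but every legal move changes the Grundy value (mex property), so 0 moves.
Pile B: target g' = 3⊕0 = 3, but every legal move changes the Grundy value (mex property), so 0 moves.
Pile C: target g' = 2⊕0 = 2, but every legal move changes the Grundy value (mex property), so 0 moves.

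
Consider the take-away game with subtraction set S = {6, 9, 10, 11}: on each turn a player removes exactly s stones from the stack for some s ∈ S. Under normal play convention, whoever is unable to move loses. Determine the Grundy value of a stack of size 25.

G(0) = 0
G(1) = mex{} = 0
G(2) = mex{} = 0
G(3) = mex{} = 0
G(4) = mex{} = 0
G(5) = mex{} = 0
G(6) = mex{0} = 1
G(7) = mex{0} = 1
G(8) = mex{0} = 1
G(9) = mex{0,0} = 1
G(10) = mex{0,0,0} = 1
G(11) = mex{0,0,0,0} = 1
G(12) = mex{1,0,0,0} = 2
G(13) = mex{1,0,0,0} = 2
G(14) = mex{1,0,0,0} = 2
G(15) = mex{1,1,0,0} = 2
G(16) = mex{1,1,1,0} = 2
G(17) = mex{1,1,1,1} = 0
G(18) = mex{2,1,1,1} = 0
G(19) = mex{2,1,1,1} = 0
G(20) = mex{2,1,1,1} = 0
G(21) = mex{2,2,1,1} = 0
G(22) = mex{2,2,2,1} = 0
G(23) = mex{0,2,2,2} = 1
G(24) = mex{0,2,2,2} = 1
G(25) = mex{0,2,2,2} = 1

1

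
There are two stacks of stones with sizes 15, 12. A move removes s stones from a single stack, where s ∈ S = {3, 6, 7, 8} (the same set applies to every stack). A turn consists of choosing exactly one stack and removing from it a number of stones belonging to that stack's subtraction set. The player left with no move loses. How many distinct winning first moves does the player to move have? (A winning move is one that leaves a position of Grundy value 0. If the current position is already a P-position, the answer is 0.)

All stacks use S = {3, 6, 7, 8}:
n :  0  1  2  3  4  5  6  7  8  9 10 11 12 13 14 15
G :  0  0  0  1  1  1  2  2  2  3  3  0  0  0  1  1
Stack A: G(15) = 1.
Stack B: G(12) = 0.
Combined Grundy value = 1 ⊕ 0 = 1.
A winning move leaves total XOR = 0, i.e. changes one component's Grundy value g to g ⊕ X where X is the current total.
Stack A: need g' = 1⊕1 = 0. Options: 15−3→G=0, 15−6→G=3, 15−7→G=2, 15−8→G=2. Hits: 1.
Stack B: need g' = 0⊕1 = 1. Options: 12−3→G=3, 12−6→G=2, 12−7→G=1, 12−8→G=1. Hits: 2.

3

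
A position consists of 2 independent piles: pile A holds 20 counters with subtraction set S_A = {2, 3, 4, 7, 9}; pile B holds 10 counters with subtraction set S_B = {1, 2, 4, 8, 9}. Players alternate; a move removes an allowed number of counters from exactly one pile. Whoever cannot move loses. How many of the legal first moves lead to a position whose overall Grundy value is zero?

0

Pile A, S = {2, 3, 4, 7, 9}:
n :  0  1  2  3  4  5  6  7  8  9 10 11 12 13 14 15 16 17 18 19 20
G :  0  0  1  1  2  2  0  3  1  4  2  0  0  1  1  2  2  0  3  1  4
G_A(20) = 4.
Pile B, S = {1, 2, 4, 8, 9}:
n :  0  1  2  3  4  5  6  7  8  9 10
G :  0  1  2  0  1  2  0  1  2  3  4
G_B(10) = 4.
Combined Grundy value = 4 ⊕ 4 = 0.
A winning move leaves total XOR = 0, i.e. changes one component's Grundy value g to g ⊕ X where X is the current total.
Pile A: target g' = 4⊕0 = 4, but every legal move changes the Grundy value (mex property), so 0 moves.
Pile B: target g' = 4⊕0 = 4, but every legal move changes the Grundy value (mex property), so 0 moves.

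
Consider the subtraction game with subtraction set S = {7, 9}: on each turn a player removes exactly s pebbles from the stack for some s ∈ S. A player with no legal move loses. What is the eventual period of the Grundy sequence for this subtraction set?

n :  0  1  2  3  4  5  6  7  8  9 10 11 12 13 14 15 16 17 18 19 20 21 22 23 24 25 26 27 28 29 30 31 32 33
G :  0  0  0  0  0  0  0  1  1  1  1  1  1  1  2  2  0  0  0  0  0  0  0  1  1  1  1  1  1  1  2  2  0  0
G(n+16) = G(n) holds for n = 0,…,8 (a full window of length max(S) = 9), so the sequence is purely periodic with period 16.

16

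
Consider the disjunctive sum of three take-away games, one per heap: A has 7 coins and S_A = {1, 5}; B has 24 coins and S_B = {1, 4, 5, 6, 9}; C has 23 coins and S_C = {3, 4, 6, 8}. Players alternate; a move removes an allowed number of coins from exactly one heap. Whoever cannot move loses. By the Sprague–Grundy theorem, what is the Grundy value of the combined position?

3

Heap A, S = {1, 5}:
G(0) = 0
G(1) = mex{0} = 1
G(2) = mex{1} = 0
G(3) = mex{0} = 1
G(4) = mex{1} = 0
G(5) = mex{0,0} = 1
G(6) = mex{1,1} = 0
G(7) = mex{0,0} = 1
G_A(7) = 1.
Heap B, S = {1, 4, 5, 6, 9}:
G(0) = 0
G(1) = mex{0} = 1
G(2) = mex{1} = 0
G(3) = mex{0} = 1
G(4) = mex{1,0} = 2
G(5) = mex{2,1,0} = 3
G(6) = mex{3,0,1,0} = 2
G(7) = mex{2,1,0,1} = 3
G(8) = mex{3,2,1,0} = 4
G(9) = mex{4,3,2,1,0} = 5
G(10) = mex{5,2,3,2,1} = 0
G(11) = mex{0,3,2,3,0} = 1
G(12) = mex{1,4,3,2,1} = 0
G(13) = mex{0,5,4,3,2} = 1
G(14) = mex{1,0,5,4,3} = 2
G(15) = mex{2,1,0,5,2} = 3
G(16) = mex{3,0,1,0,3} = 2
G(17) = mex{2,1,0,1,4} = 3
G(18) = mex{3,2,1,0,5} = 4
G(19) = mex{4,3,2,1,0} = 5
G(20) = mex{5,2,3,2,1} = 0
G(21) = mex{0,3,2,3,0} = 1
G(22) = mex{1,4,3,2,1} = 0
G(23) = mex{0,5,4,3,2} = 1
G(24) = mex{1,0,5,4,3} = 2
G_B(24) = 2.
Heap C, S = {3, 4, 6, 8}:
G(0) = 0
G(1) = mex{} = 0
G(2) = mex{} = 0
G(3) = mex{0} = 1
G(4) = mex{0,0} = 1
G(5) = mex{0,0} = 1
G(6) = mex{1,0,0} = 2
G(7) = mex{1,1,0} = 2
G(8) = mex{1,1,0,0} = 2
G(9) = mex{2,1,1,0} = 3
G(10) = mex{2,2,1,0} = 3
G(11) = mex{2,2,1,1} = 0
G(12) = mex{3,2,2,1} = 0
G(13) = mex{3,3,2,1} = 0
G(14) = mex{0,3,2,2} = 1
G(15) = mex{0,0,3,2} = 1
G(16) = mex{0,0,3,2} = 1
G(17) = mex{1,0,0,3} = 2
G(18) = mex{1,1,0,3} = 2
G(19) = mex{1,1,0,0} = 2
G(20) = mex{2,1,1,0} = 3
G(21) = mex{2,2,1,0} = 3
G(22) = mex{2,2,1,1} = 0
G(23) = mex{3,2,2,1} = 0
G_C(23) = 0.
Combined Grundy value = 1 ⊕ 2 ⊕ 0 = 3.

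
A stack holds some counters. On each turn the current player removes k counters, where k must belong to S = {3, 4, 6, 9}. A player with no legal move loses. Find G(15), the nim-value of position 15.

1

n :  0  1  2  3  4  5  6  7  8  9 10 11 12 13 14 15
G :  0  0  0  1  1  1  2  2  2  3  3  3  0  0  0  1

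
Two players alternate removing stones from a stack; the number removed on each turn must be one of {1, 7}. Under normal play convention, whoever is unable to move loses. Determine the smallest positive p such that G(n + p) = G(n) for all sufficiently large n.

n :  0  1  2  3  4  5  6  7  8  9 10 11 12 13 14
G :  0  1  0  1  0  1  0  1  0  1  0  1  0  1  0
G(n+2) = G(n) holds for n = 0,…,6 (a full window of length max(S) = 7), so the sequence is purely periodic with period 2.

2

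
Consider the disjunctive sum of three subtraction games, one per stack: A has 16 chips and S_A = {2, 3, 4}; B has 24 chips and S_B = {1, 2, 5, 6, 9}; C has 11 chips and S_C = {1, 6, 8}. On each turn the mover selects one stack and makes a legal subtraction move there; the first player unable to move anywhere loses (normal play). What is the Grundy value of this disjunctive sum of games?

2

Stack A, S = {2, 3, 4}:
n :  0  1  2  3  4  5  6  7  8  9 10 11 12 13 14 15 16
G :  0  0  1  1  2  2  0  0  1  1  2  2  0  0  1  1  2
G_A(16) = 2.
Stack B, S = {1, 2, 5, 6, 9}:
G(0) = 0
G(1) = mex{0} = 1
G(2) = mex{1,0} = 2
G(3) = mex{2,1} = 0
G(4) = mex{0,2} = 1
G(5) = mex{1,0,0} = 2
G(6) = mex{2,1,1,0} = 3
G(7) = mex{3,2,2,1} = 0
G(8) = mex{0,3,0,2} = 1
G(9) = mex{1,0,1,0,0} = 2
G(10) = mex{2,1,2,1,1} = 0
G(11) = mex{0,2,3,2,2} = 1
G(12) = mex{1,0,0,3,0} = 2
G(13) = mex{2,1,1,0,1} = 3
G(14) = mex{3,2,2,1,2} = 0
G(15) = mex{0,3,0,2,3} = 1
G(16) = mex{1,0,1,0,0} = 2
G(17) = mex{2,1,2,1,1} = 0
G(18) = mex{0,2,3,2,2} = 1
G(19) = mex{1,0,0,3,0} = 2
G(20) = mex{2,1,1,0,1} = 3
G(21) = mex{3,2,2,1,2} = 0
G(22) = mex{0,3,0,2,3} = 1
G(23) = mex{1,0,1,0,0} = 2
G(24) = mex{2,1,2,1,1} = 0
G_B(24) = 0.
Stack C, S = {1, 6, 8}:
n :  0  1  2  3  4  5  6  7  8  9 10 11
G :  0  1  0  1  0  1  2  0  1  0  1  0
G_C(11) = 0.
Combined Grundy value = 2 ⊕ 0 ⊕ 0 = 2.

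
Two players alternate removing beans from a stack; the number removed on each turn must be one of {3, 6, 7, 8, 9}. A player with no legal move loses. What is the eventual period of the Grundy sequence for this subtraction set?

12

G(0) = 0
G(1) = mex{} = 0
G(2) = mex{} = 0
G(3) = mex{0} = 1
G(4) = mex{0} = 1
G(5) = mex{0} = 1
G(6) = mex{1,0} = 2
G(7) = mex{1,0,0} = 2
G(8) = mex{1,0,0,0} = 2
G(9) = mex{2,1,0,0,0} = 3
G(10) = mex{2,1,1,0,0} = 3
G(11) = mex{2,1,1,1,0} = 3
G(12) = mex{3,2,1,1,1} = 0
G(13) = mex{3,2,2,1,1} = 0
G(14) = mex{3,2,2,2,1} = 0
G(15) = mex{0,3,2,2,2} = 1
G(16) = mex{0,3,3,2,2} = 1
G(17) = mex{0,3,3,3,2} = 1
G(18) = mex{1,0,3,3,3} = 2
G(19) = mex{1,0,0,3,3} = 2
G(20) = mex{1,0,0,0,3} = 2
G(21) = mex{2,1,0,0,0} = 3
G(22) = mex{2,1,1,0,0} = 3
G(23) = mex{2,1,1,1,0} = 3
G(24) = mex{3,2,1,1,1} = 0
G(25) = mex{3,2,2,1,1} = 0
G(n+12) = G(n) holds for n = 0,…,8 (a full window of length max(S) = 9), so the sequence is purely periodic with period 12.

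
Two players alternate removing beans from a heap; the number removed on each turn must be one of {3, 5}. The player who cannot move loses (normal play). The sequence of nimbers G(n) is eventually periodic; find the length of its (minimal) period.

8

G(0) = 0
G(1) = mex{} = 0
G(2) = mex{} = 0
G(3) = mex{0} = 1
G(4) = mex{0} = 1
G(5) = mex{0,0} = 1
G(6) = mex{1,0} = 2
G(7) = mex{1,0} = 2
G(8) = mex{1,1} = 0
G(9) = mex{2,1} = 0
G(10) = mex{2,1} = 0
G(11) = mex{0,2} = 1
G(12) = mex{0,2} = 1
G(13) = mex{0,0} = 1
G(14) = mex{1,0} = 2
G(15) = mex{1,0} = 2
G(16) = mex{1,1} = 0
G(17) = mex{2,1} = 0
G(n+8) = G(n) holds for n = 0,…,4 (a full window of length max(S) = 5), so the sequence is purely periodic with period 8.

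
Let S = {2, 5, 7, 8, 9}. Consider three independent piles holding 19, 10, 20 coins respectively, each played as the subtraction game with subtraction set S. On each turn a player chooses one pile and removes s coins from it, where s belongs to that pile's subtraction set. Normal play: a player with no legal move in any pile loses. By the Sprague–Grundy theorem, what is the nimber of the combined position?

All piles use S = {2, 5, 7, 8, 9}:
n :  0  1  2  3  4  5  6  7  8  9 10 11 12 13 14 15 16 17 18 19 20
G :  0  0  1  1  0  2  1  3  2  2  3  3  4  4  0  0  1  1  0  2  1
Pile A: G(19) = 2.
Pile B: G(10) = 3.
Pile C: G(20) = 1.
Combined Grundy value = 2 ⊕ 3 ⊕ 1 = 0.

0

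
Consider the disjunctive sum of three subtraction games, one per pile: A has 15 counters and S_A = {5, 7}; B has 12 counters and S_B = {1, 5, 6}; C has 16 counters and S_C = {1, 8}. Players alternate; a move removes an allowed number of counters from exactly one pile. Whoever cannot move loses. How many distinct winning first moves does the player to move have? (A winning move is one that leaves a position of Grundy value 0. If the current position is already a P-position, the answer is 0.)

Pile A, S = {5, 7}:
G(0) = 0
G(1) = mex{} = 0
G(2) = mex{} = 0
G(3) = mex{} = 0
G(4) = mex{} = 0
G(5) = mex{0} = 1
G(6) = mex{0} = 1
G(7) = mex{0,0} = 1
G(8) = mex{0,0} = 1
G(9) = mex{0,0} = 1
G(10) = mex{1,0} = 2
G(11) = mex{1,0} = 2
G(12) = mex{1,1} = 0
G(13) = mex{1,1} = 0
G(14) = mex{1,1} = 0
G(15) = mex{2,1} = 0
G_A(15) = 0.
Pile B, S = {1, 5, 6}:
n :  0  1  2  3  4  5  6  7  8  9 10 11 12
G :  0  1  0  1  0  1  2  3  2  3  2  0  1
G_B(12) = 1.
Pile C, S = {1, 8}:
n :  0  1  2  3  4  5  6  7  8  9 10 11 12 13 14 15 16
G :  0  1  0  1  0  1  0  1  2  0  1  0  1  0  1  0  1
G_C(16) = 1.
Combined Grundy value = 0 ⊕ 1 ⊕ 1 = 0.
A winning move leaves total XOR = 0, i.e. changes one component's Grundy value g to g ⊕ X where X is the current total.
Pile A: target g' = 0⊕0 = 0, but every legal move changes the Grundy value (mex property), so 0 moves.
Pile B: target g' = 1⊕0 = 1, but every legal move changes the Grundy value (mex property), so 0 moves.
Pile C: target g' = 1⊕0 = 1, but every legal move changes the Grundy value (mex property), so 0 moves.

0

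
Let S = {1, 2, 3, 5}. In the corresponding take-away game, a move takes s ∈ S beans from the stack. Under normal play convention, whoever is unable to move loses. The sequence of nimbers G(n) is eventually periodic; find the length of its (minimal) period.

4

n :  0  1  2  3  4  5  6  7  8  9 10 11 12 13 14
G :  0  1  2  3  0  1  2  3  0  1  2  3  0  1  2
G(n+4) = G(n) holds for n = 0,…,4 (a full window of length max(S) = 5), so the sequence is purely periodic with period 4.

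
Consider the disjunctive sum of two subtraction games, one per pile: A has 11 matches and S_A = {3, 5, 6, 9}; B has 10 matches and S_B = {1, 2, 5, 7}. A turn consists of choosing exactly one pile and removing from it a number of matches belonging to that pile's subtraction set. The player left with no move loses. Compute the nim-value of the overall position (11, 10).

Pile A, S = {3, 5, 6, 9}:
n :  0  1  2  3  4  5  6  7  8  9 10 11
G :  0  0  0  1  1  1  2  2  2  3  3  3
G_A(11) = 3.
Pile B, S = {1, 2, 5, 7}:
n :  0  1  2  3  4  5  6  7  8  9 10
G :  0  1  2  0  1  2  0  1  2  0  1
G_B(10) = 1.
Combined Grundy value = 3 ⊕ 1 = 2.

2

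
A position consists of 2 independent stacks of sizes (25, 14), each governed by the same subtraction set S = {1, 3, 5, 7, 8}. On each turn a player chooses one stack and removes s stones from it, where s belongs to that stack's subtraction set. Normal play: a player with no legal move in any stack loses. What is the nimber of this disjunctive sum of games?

All stacks use S = {1, 3, 5, 7, 8}:
G(0) = 0
G(1) = mex{0} = 1
G(2) = mex{1} = 0
G(3) = mex{0,0} = 1
G(4) = mex{1,1} = 0
G(5) = mex{0,0,0} = 1
G(6) = mex{1,1,1} = 0
G(7) = mex{0,0,0,0} = 1
G(8) = mex{1,1,1,1,0} = 2
G(9) = mex{2,0,0,0,1} = 3
G(10) = mex{3,1,1,1,0} = 2
G(11) = mex{2,2,0,0,1} = 3
G(12) = mex{3,3,1,1,0} = 2
G(13) = mex{2,2,2,0,1} = 3
G(14) = mex{3,3,3,1,0} = 2
G(15) = mex{2,2,2,2,1} = 0
G(16) = mex{0,3,3,3,2} = 1
G(17) = mex{1,2,2,2,3} = 0
G(18) = mex{0,0,3,3,2} = 1
G(19) = mex{1,1,2,2,3} = 0
G(20) = mex{0,0,0,3,2} = 1
G(21) = mex{1,1,1,2,3} = 0
G(22) = mex{0,0,0,0,2} = 1
G(23) = mex{1,1,1,1,0} = 2
G(24) = mex{2,0,0,0,1} = 3
G(25) = mex{3,1,1,1,0} = 2
Stack A: G(25) = 2.
Stack B: G(14) = 2.
Combined Grundy value = 2 ⊕ 2 = 0.

0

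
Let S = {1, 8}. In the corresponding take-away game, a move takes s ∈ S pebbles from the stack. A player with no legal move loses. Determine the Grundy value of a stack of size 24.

0

G(0) = 0
G(1) = mex{0} = 1
G(2) = mex{1} = 0
G(3) = mex{0} = 1
G(4) = mex{1} = 0
G(5) = mex{0} = 1
G(6) = mex{1} = 0
G(7) = mex{0} = 1
G(8) = mex{1,0} = 2
G(9) = mex{2,1} = 0
G(10) = mex{0,0} = 1
G(11) = mex{1,1} = 0
G(12) = mex{0,0} = 1
G(13) = mex{1,1} = 0
G(14) = mex{0,0} = 1
G(15) = mex{1,1} = 0
G(16) = mex{0,2} = 1
G(17) = mex{1,0} = 2
G(18) = mex{2,1} = 0
G(19) = mex{0,0} = 1
G(20) = mex{1,1} = 0
G(21) = mex{0,0} = 1
G(22) = mex{1,1} = 0
G(23) = mex{0,0} = 1
G(24) = mex{1,1} = 0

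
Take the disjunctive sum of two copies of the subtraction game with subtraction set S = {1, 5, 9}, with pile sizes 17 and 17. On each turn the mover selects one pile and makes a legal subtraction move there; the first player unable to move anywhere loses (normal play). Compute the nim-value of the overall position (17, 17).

All piles use S = {1, 5, 9}:
n :  0  1  2  3  4  5  6  7  8  9 10 11 12 13 14 15 16 17
G :  0  1  0  1  0  1  0  1  0  1  0  1  0  1  0  1  0  1
Pile A: G(17) = 1.
Pile B: G(17) = 1.
Combined Grundy value = 1 ⊕ 1 = 0.

0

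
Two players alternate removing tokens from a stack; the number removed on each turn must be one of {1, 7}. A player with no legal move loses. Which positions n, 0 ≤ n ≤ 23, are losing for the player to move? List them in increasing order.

G(0) = 0
G(1) = mex{0} = 1
G(2) = mex{1} = 0
G(3) = mex{0} = 1
G(4) = mex{1} = 0
G(5) = mex{0} = 1
G(6) = mex{1} = 0
G(7) = mex{0,0} = 1
G(8) = mex{1,1} = 0
G(9) = mex{0,0} = 1
G(10) = mex{1,1} = 0
G(11) = mex{0,0} = 1
G(12) = mex{1,1} = 0
G(13) = mex{0,0} = 1
G(14) = mex{1,1} = 0
G(15) = mex{0,0} = 1
G(16) = mex{1,1} = 0
G(17) = mex{0,0} = 1
G(18) = mex{1,1} = 0
G(19) = mex{0,0} = 1
G(20) = mex{1,1} = 0
G(21) = mex{0,0} = 1
G(22) = mex{1,1} = 0
G(23) = mex{0,0} = 1
P-positions are exactly the n with G(n) = 0.

0, 2, 4, 6, 8, 10, 12, 14, 16, 18, 20, 22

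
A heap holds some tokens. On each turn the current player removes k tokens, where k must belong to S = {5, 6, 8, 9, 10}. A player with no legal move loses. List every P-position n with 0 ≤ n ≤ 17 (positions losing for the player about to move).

0, 1, 2, 3, 4, 15, 16, 17

n :  0  1  2  3  4  5  6  7  8  9 10 11 12 13 14 15 16 17
G :  0  0  0  0  0  1  1  1  1  1  2  2  2  2  2  0  0  0
P-positions are exactly the n with G(n) = 0.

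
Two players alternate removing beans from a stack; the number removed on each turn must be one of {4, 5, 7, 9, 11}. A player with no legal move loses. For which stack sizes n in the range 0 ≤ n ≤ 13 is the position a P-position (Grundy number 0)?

0, 1, 2, 3

G(0) = 0
G(1) = mex{} = 0
G(2) = mex{} = 0
G(3) = mex{} = 0
G(4) = mex{0} = 1
G(5) = mex{0,0} = 1
G(6) = mex{0,0} = 1
G(7) = mex{0,0,0} = 1
G(8) = mex{1,0,0} = 2
G(9) = mex{1,1,0,0} = 2
G(10) = mex{1,1,0,0} = 2
G(11) = mex{1,1,1,0,0} = 2
G(12) = mex{2,1,1,0,0} = 3
G(13) = mex{2,2,1,1,0} = 3
P-positions are exactly the n with G(n) = 0.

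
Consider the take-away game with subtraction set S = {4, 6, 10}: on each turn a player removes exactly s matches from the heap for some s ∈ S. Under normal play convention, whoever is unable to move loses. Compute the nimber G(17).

n :  0  1  2  3  4  5  6  7  8  9 10 11 12 13 14 15 16 17
G :  0  0  0  0  1  1  1  1  2  2  2  2  3  3  0  0  0  0

0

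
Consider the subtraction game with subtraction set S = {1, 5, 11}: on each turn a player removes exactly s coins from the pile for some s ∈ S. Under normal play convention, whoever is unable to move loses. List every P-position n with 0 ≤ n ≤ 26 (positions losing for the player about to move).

0, 2, 4, 6, 8, 10, 12, 14, 16, 18, 20, 22, 24, 26

n :  0  1  2  3  4  5  6  7  8  9 10 11 12 13 14 15 16 17 18 19 20 21 22 23 24 25 26
G :  0  1  0  1  0  1  0  1  0  1  0  1  0  1  0  1  0  1  0  1  0  1  0  1  0  1  0
P-positions are exactly the n with G(n) = 0.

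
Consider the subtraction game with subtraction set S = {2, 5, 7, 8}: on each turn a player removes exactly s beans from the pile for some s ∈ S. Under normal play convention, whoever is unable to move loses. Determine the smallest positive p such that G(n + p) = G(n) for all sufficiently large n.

n :  0  1  2  3  4  5  6  7  8  9 10 11 12 13 14 15 16 17 18 19 20 21 22 23 24 25 26 27 28 29 30 31 32 33 34 35 36 37 38 39 40 41 42 43 44 45 46 47
G :  0  0  1  1  0  2  1  3  2  2  0  3  1  0  0  1  1  3  2  2  3  3  2  0  0  1  1  0  2  1  3  2  2  0  3  1  0  0  1  1  3  2  2  3  3  2  0  0
G(n+23) = G(n) holds for n = 0,…,7 (a full window of length max(S) = 8), so the sequence is purely periodic with period 23.

23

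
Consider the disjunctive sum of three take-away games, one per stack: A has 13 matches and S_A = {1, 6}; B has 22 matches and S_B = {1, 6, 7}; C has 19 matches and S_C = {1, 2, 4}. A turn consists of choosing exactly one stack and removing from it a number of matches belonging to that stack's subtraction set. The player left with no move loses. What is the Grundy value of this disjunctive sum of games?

Stack A, S = {1, 6}:
n :  0  1  2  3  4  5  6  7  8  9 10 11 12 13
G :  0  1  0  1  0  1  2  0  1  0  1  0  1  2
G_A(13) = 2.
Stack B, S = {1, 6, 7}:
G(0) = 0
G(1) = mex{0} = 1
G(2) = mex{1} = 0
G(3) = mex{0} = 1
G(4) = mex{1} = 0
G(5) = mex{0} = 1
G(6) = mex{1,0} = 2
G(7) = mex{2,1,0} = 3
G(8) = mex{3,0,1} = 2
G(9) = mex{2,1,0} = 3
G(10) = mex{3,0,1} = 2
G(11) = mex{2,1,0} = 3
G(12) = mex{3,2,1} = 0
G(13) = mex{0,3,2} = 1
G(14) = mex{1,2,3} = 0
G(15) = mex{0,3,2} = 1
G(16) = mex{1,2,3} = 0
G(17) = mex{0,3,2} = 1
G(18) = mex{1,0,3} = 2
G(19) = mex{2,1,0} = 3
G(20) = mex{3,0,1} = 2
G(21) = mex{2,1,0} = 3
G(22) = mex{3,0,1} = 2
G_B(22) = 2.
Stack C, S = {1, 2, 4}:
G(0) = 0
G(1) = mex{0} = 1
G(2) = mex{1,0} = 2
G(3) = mex{2,1} = 0
G(4) = mex{0,2,0} = 1
G(5) = mex{1,0,1} = 2
G(6) = mex{2,1,2} = 0
G(7) = mex{0,2,0} = 1
G(8) = mex{1,0,1} = 2
G(9) = mex{2,1,2} = 0
G(10) = mex{0,2,0} = 1
G(11) = mex{1,0,1} = 2
G(12) = mex{2,1,2} = 0
G(13) = mex{0,2,0} = 1
G(14) = mex{1,0,1} = 2
G(15) = mex{2,1,2} = 0
G(16) = mex{0,2,0} = 1
G(17) = mex{1,0,1} = 2
G(18) = mex{2,1,2} = 0
G(19) = mex{0,2,0} = 1
G_C(19) = 1.
Combined Grundy value = 2 ⊕ 2 ⊕ 1 = 1.

1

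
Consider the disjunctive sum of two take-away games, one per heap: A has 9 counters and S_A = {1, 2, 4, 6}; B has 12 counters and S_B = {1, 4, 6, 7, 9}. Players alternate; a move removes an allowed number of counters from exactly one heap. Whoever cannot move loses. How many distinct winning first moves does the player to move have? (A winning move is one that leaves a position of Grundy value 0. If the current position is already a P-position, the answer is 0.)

Heap A, S = {1, 2, 4, 6}:
n : 0 1 2 3 4 5 6 7 8 9
G : 0 1 2 0 1 2 3 4 0 1
G_A(9) = 1.
Heap B, S = {1, 4, 6, 7, 9}:
G(0) = 0
G(1) = mex{0} = 1
G(2) = mex{1} = 0
G(3) = mex{0} = 1
G(4) = mex{1,0} = 2
G(5) = mex{2,1} = 0
G(6) = mex{0,0,0} = 1
G(7) = mex{1,1,1,0} = 2
G(8) = mex{2,2,0,1} = 3
G(9) = mex{3,0,1,0,0} = 2
G(10) = mex{2,1,2,1,1} = 0
G(11) = mex{0,2,0,2,0} = 1
G(12) = mex{1,3,1,0,1} = 2
G_B(12) = 2.
Combined Grundy value = 1 ⊕ 2 = 3.
A winning move leaves total XOR = 0, i.e. changes one component's Grundy value g to g ⊕ X where X is the current total.
Heap A: need g' = 1⊕3 = 2. Options: 9−1→G=0, 9−2→G=4, 9−4→G=2, 9−6→G=0. Hits: 1.
Heap B: need g' = 2⊕3 = 1. Options: 12−1→G=1, 12−4→G=3, 12−6→G=1, 12−7→G=0, 12−9→G=1. Hits: 3.

4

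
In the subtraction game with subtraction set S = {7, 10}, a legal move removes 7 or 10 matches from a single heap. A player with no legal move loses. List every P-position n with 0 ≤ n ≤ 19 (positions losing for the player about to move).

0, 1, 2, 3, 4, 5, 6, 17, 18, 19

n :  0  1  2  3  4  5  6  7  8  9 10 11 12 13 14 15 16 17 18 19
G :  0  0  0  0  0  0  0  1  1  1  1  1  1  1  2  2  2  0  0  0
P-positions are exactly the n with G(n) = 0.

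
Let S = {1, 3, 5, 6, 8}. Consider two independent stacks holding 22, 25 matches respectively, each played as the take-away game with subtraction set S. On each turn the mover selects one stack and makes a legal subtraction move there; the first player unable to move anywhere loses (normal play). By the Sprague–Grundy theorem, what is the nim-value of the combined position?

All stacks use S = {1, 3, 5, 6, 8}:
n :  0  1  2  3  4  5  6  7  8  9 10 11 12 13 14 15 16 17 18 19 20 21 22 23 24 25
G :  0  1  0  1  0  1  2  3  2  3  2  0  1  0  1  0  1  2  3  2  3  2  0  1  0  1
Stack A: G(22) = 0.
Stack B: G(25) = 1.
Combined Grundy value = 0 ⊕ 1 = 1.

1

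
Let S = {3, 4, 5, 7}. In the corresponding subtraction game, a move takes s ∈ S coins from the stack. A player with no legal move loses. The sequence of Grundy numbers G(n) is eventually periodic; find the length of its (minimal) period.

G(0) = 0
G(1) = mex{} = 0
G(2) = mex{} = 0
G(3) = mex{0} = 1
G(4) = mex{0,0} = 1
G(5) = mex{0,0,0} = 1
G(6) = mex{1,0,0} = 2
G(7) = mex{1,1,0,0} = 2
G(8) = mex{1,1,1,0} = 2
G(9) = mex{2,1,1,0} = 3
G(10) = mex{2,2,1,1} = 0
G(11) = mex{2,2,2,1} = 0
G(12) = mex{3,2,2,1} = 0
G(13) = mex{0,3,2,2} = 1
G(14) = mex{0,0,3,2} = 1
G(15) = mex{0,0,0,2} = 1
G(16) = mex{1,0,0,3} = 2
G(17) = mex{1,1,0,0} = 2
G(18) = mex{1,1,1,0} = 2
G(19) = mex{2,1,1,0} = 3
G(20) = mex{2,2,1,1} = 0
G(21) = mex{2,2,2,1} = 0
G(n+10) = G(n) holds for n = 0,…,6 (a full window of length max(S) = 7), so the sequence is purely periodic with period 10.

10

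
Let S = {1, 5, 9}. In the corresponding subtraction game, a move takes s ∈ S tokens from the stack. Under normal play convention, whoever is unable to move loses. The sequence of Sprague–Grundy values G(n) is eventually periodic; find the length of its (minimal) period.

2

n :  0  1  2  3  4  5  6  7  8  9 10 11 12 13 14
G :  0  1  0  1  0  1  0  1  0  1  0  1  0  1  0
G(n+2) = G(n) holds for n = 0,…,8 (a full window of length max(S) = 9), so the sequence is purely periodic with period 2.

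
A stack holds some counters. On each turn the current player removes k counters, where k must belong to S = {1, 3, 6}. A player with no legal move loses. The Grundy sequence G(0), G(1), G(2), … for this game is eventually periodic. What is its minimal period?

G(0) = 0
G(1) = mex{0} = 1
G(2) = mex{1} = 0
G(3) = mex{0,0} = 1
G(4) = mex{1,1} = 0
G(5) = mex{0,0} = 1
G(6) = mex{1,1,0} = 2
G(7) = mex{2,0,1} = 3
G(8) = mex{3,1,0} = 2
G(9) = mex{2,2,1} = 0
G(10) = mex{0,3,0} = 1
G(11) = mex{1,2,1} = 0
G(12) = mex{0,0,2} = 1
G(13) = mex{1,1,3} = 0
G(14) = mex{0,0,2} = 1
G(15) = mex{1,1,0} = 2
G(16) = mex{2,0,1} = 3
G(17) = mex{3,1,0} = 2
G(18) = mex{2,2,1} = 0
G(19) = mex{0,3,0} = 1
G(n+9) = G(n) holds for n = 0,…,5 (a full window of length max(S) = 6), so the sequence is purely periodic with period 9.

9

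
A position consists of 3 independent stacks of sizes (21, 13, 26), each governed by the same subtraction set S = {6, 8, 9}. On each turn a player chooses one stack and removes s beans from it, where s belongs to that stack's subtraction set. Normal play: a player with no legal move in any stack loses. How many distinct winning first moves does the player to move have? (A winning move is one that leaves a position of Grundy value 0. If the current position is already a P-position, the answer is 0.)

All stacks use S = {6, 8, 9}:
n :  0  1  2  3  4  5  6  7  8  9 10 11 12 13 14 15 16 17 18 19 20 21 22 23 24 25 26
G :  0  0  0  0  0  0  1  1  1  1  1  1  2  2  2  0  0  0  0  0  0  1  1  1  1  1  1
Stack A: G(21) = 1.
Stack B: G(13) = 2.
Stack C: G(26) = 1.
Combined Grundy value = 1 ⊕ 2 ⊕ 1 = 2.
A winning move leaves total XOR = 0, i.e. changes one component's Grundy value g to g ⊕ X where X is the current total.
Stack A: need g' = 1⊕2 = 3. Options: 21−6→G=0, 21−8→G=2, 21−9→G=2. Hits: 0.
Stack B: need g' = 2⊕2 = 0. Options: 13−6→G=1, 13−8→G=0, 13−9→G=0. Hits: 2.
Stack C: need g' = 1⊕2 = 3. Options: 26−6→G=0, 26−8→G=0, 26−9→G=0. Hits: 0.

2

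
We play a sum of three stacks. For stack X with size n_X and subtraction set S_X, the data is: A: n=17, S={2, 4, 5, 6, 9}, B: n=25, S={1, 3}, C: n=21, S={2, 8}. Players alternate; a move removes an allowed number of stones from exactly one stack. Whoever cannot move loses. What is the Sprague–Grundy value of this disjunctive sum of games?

Stack A, S = {2, 4, 5, 6, 9}:
n :  0  1  2  3  4  5  6  7  8  9 10 11 12 13 14 15 16 17
G :  0  0  1  1  2  2  3  3  0  4  1  0  2  1  3  2  4  3
G_A(17) = 3.
Stack B, S = {1, 3}:
G(0) = 0
G(1) = mex{0} = 1
G(2) = mex{1} = 0
G(3) = mex{0,0} = 1
G(4) = mex{1,1} = 0
G(5) = mex{0,0} = 1
G(6) = mex{1,1} = 0
G(7) = mex{0,0} = 1
G(8) = mex{1,1} = 0
G(9) = mex{0,0} = 1
G(10) = mex{1,1} = 0
G(11) = mex{0,0} = 1
G(12) = mex{1,1} = 0
G(13) = mex{0,0} = 1
G(14) = mex{1,1} = 0
G(15) = mex{0,0} = 1
G(16) = mex{1,1} = 0
G(17) = mex{0,0} = 1
G(18) = mex{1,1} = 0
G(19) = mex{0,0} = 1
G(20) = mex{1,1} = 0
G(21) = mex{0,0} = 1
G(22) = mex{1,1} = 0
G(23) = mex{0,0} = 1
G(24) = mex{1,1} = 0
G(25) = mex{0,0} = 1
G_B(25) = 1.
Stack C, S = {2, 8}:
n :  0  1  2  3  4  5  6  7  8  9 10 11 12 13 14 15 16 17 18 19 20 21
G :  0  0  1  1  0  0  1  1  2  2  0  0  1  1  0  0  1  1  2  2  0  0
G_C(21) = 0.
Combined Grundy value = 3 ⊕ 1 ⊕ 0 = 2.

2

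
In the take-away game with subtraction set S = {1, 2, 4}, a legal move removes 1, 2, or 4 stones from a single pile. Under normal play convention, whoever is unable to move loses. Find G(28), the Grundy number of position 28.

1

G(0) = 0
G(1) = mex{0} = 1
G(2) = mex{1,0} = 2
G(3) = mex{2,1} = 0
G(4) = mex{0,2,0} = 1
G(5) = mex{1,0,1} = 2
G(6) = mex{2,1,2} = 0
G(7) = mex{0,2,0} = 1
G(8) = mex{1,0,1} = 2
G(9) = mex{2,1,2} = 0
G(10) = mex{0,2,0} = 1
G(11) = mex{1,0,1} = 2
G(12) = mex{2,1,2} = 0
G(13) = mex{0,2,0} = 1
G(14) = mex{1,0,1} = 2
G(15) = mex{2,1,2} = 0
G(16) = mex{0,2,0} = 1
G(17) = mex{1,0,1} = 2
G(18) = mex{2,1,2} = 0
G(19) = mex{0,2,0} = 1
G(20) = mex{1,0,1} = 2
G(21) = mex{2,1,2} = 0
G(22) = mex{0,2,0} = 1
G(23) = mex{1,0,1} = 2
G(24) = mex{2,1,2} = 0
G(25) = mex{0,2,0} = 1
G(26) = mex{1,0,1} = 2
G(27) = mex{2,1,2} = 0
G(28) = mex{0,2,0} = 1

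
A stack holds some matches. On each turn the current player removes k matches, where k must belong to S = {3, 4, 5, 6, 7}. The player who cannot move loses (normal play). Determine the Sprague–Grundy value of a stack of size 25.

1

G(0) = 0
G(1) = mex{} = 0
G(2) = mex{} = 0
G(3) = mex{0} = 1
G(4) = mex{0,0} = 1
G(5) = mex{0,0,0} = 1
G(6) = mex{1,0,0,0} = 2
G(7) = mex{1,1,0,0,0} = 2
G(8) = mex{1,1,1,0,0} = 2
G(9) = mex{2,1,1,1,0} = 3
G(10) = mex{2,2,1,1,1} = 0
G(11) = mex{2,2,2,1,1} = 0
G(12) = mex{3,2,2,2,1} = 0
G(13) = mex{0,3,2,2,2} = 1
G(14) = mex{0,0,3,2,2} = 1
G(15) = mex{0,0,0,3,2} = 1
G(16) = mex{1,0,0,0,3} = 2
G(17) = mex{1,1,0,0,0} = 2
G(18) = mex{1,1,1,0,0} = 2
G(19) = mex{2,1,1,1,0} = 3
G(20) = mex{2,2,1,1,1} = 0
G(21) = mex{2,2,2,1,1} = 0
G(22) = mex{3,2,2,2,1} = 0
G(23) = mex{0,3,2,2,2} = 1
G(24) = mex{0,0,3,2,2} = 1
G(25) = mex{0,0,0,3,2} = 1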